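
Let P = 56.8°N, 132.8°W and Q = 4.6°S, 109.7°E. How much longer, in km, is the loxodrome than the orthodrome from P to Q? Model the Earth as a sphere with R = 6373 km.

Great circle: cos σ = sin φ₁ sin φ₂ + cos φ₁ cos φ₂ cos Δλ,  σ = 1.8956 rad → d_gc = 12080.7 km
Rhumb line: Δψ = -1.2907, q = Δφ/Δψ = 0.8303, d_rh = R√(Δφ²+q²Δλ²) = 12821.9 km
Excess = 12821.9 − 12080.7 = 741.2 ≈ 741 km

741 km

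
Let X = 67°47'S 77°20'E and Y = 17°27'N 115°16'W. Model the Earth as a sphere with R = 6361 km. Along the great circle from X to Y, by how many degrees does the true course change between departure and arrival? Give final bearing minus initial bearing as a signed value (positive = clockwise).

-158.4°

Initial bearing θ₁ = atan2(sin Δλ cos φ₂, cos φ₁ sin φ₂ − sin φ₁ cos φ₂ cos Δλ) = 164.46°
Final bearing θ₂ = (initial bearing from the destination back to the start) + 180° = 6.09°
Δθ = θ₂ − θ₁ = -158.4°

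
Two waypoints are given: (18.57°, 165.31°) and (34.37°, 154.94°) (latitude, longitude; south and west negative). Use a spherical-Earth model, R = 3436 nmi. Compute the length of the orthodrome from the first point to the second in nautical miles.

1097 nmi

Haversine: a = sin²(Δφ/2)+cos φ₁ cos φ₂ sin²(Δλ/2) = 0.02528;  σ = 2·atan2(√a,√(1−a))
σ = 18.298° → d = Rσ = 3436·0.31936 = 1097 nmi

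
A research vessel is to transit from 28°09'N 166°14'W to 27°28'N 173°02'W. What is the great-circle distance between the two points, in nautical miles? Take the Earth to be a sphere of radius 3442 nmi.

cos σ = sin φ₁ sin φ₂ + cos φ₁ cos φ₂ cos Δλ
      = sin(28.15°)sin(27.47°) + cos(28.15°)cos(27.47°)cos(-6.80°) = 0.9944
σ = 6.053° → d = Rσ = 3442·0.10564 = 364 nmi

364 nmi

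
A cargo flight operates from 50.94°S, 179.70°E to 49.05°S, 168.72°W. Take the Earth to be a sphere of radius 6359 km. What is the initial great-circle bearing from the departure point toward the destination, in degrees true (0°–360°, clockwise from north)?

N = sin Δλ·cos φ₂ = +0.1316;  D = cos φ₁ sin φ₂ − sin φ₁ cos φ₂ cos Δλ = +0.0226
initial course = atan2(N, D) = 80.24°

80.2°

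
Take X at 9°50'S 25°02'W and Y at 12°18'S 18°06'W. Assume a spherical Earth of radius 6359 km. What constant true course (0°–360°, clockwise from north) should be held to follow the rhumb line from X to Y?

Meridional parts: M(φ₁)=-0.1725, M(φ₂)=-0.2163 → ΔM = -0.0439;  Δλ = +0.1210 rad
tan C = Δλ / ΔM = -2.7583 → C = 109.93°

109.9°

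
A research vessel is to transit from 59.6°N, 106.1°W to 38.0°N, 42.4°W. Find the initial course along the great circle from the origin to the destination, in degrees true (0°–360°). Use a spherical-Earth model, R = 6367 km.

θ = atan2( sin Δλ·cos φ₂ ,  cos φ₁ sin φ₂ − sin φ₁ cos φ₂ cos Δλ )
  = atan2(+0.7064, +0.0104) = 89.16°

89.2°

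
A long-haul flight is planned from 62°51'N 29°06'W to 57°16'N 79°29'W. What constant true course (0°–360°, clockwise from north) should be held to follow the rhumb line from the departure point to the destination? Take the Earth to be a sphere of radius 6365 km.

257.4°

Δψ = ln[tan(π/4+φ₂/2)/tan(π/4+φ₁/2)] = -0.1958
Δλ = -0.8794 rad (taken the short way round)
course = atan2(Δλ, Δψ) = 257.45°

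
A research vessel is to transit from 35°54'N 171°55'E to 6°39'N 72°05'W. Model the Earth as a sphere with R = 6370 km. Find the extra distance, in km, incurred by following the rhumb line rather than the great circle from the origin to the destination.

Great circle: cos σ = sin φ₁ sin φ₂ + cos φ₁ cos φ₂ cos Δλ,  σ = 1.8596 rad → d_gc = 11845.7 km
Rhumb line: Δψ = -0.5558, q = Δφ/Δψ = 0.9185, d_rh = R√(Δφ²+q²Δλ²) = 12284.1 km
Excess = 12284.1 − 11845.7 = 438.4 ≈ 438 km

438 km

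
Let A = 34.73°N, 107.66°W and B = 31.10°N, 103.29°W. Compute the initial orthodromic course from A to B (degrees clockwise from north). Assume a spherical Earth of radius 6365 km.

133.5°

θ = atan2( sin Δλ·cos φ₂ ,  cos φ₁ sin φ₂ − sin φ₁ cos φ₂ cos Δλ )
  = atan2(+0.0652, -0.0619) = 133.49°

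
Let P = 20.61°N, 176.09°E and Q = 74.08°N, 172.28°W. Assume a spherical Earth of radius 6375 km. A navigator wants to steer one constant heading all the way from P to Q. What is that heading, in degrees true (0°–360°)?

Meridional parts: M(φ₁)=+0.3677, M(φ₂)=+1.9673 → ΔM = +1.5996;  Δλ = +0.2030 rad
tan C = Δλ / ΔM = +0.1269 → C = 7.23°

7.2°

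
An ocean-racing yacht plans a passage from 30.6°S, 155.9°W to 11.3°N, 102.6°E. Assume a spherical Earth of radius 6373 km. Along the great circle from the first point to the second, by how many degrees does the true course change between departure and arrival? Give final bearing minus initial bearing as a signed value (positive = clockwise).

+24.8°

At departure: θ₁ = atan2(sin Δλ cos φ₂, cos φ₁ sin φ₂ − sin φ₁ cos φ₂ cos Δλ) = 274.12°
At arrival: θ₂ = atan2(sin Δλ cos φ₁, −cos φ₂ sin φ₁ + sin φ₂ cos φ₁ cos Δλ) = 298.90°
Δθ = θ₂ − θ₁ = +24.8°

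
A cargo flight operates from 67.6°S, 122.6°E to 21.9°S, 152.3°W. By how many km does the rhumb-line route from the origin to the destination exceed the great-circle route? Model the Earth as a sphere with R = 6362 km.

418 km

Great circle: cos σ = sin φ₁ sin φ₂ + cos φ₁ cos φ₂ cos Δλ,  σ = 1.1864 rad → d_gc = 7547.6 km
Rhumb line: Δψ = +1.2276, q = Δφ/Δψ = 0.6498, d_rh = R√(Δφ²+q²Δλ²) = 7965.3 km
Excess = 7965.3 − 7547.6 = 417.7 ≈ 418 km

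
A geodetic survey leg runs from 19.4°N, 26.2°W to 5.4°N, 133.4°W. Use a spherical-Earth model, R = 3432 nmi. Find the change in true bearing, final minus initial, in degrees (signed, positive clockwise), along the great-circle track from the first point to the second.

-32.7°

Initial bearing θ₁ = atan2(sin Δλ cos φ₂, cos φ₁ sin φ₂ − sin φ₁ cos φ₂ cos Δλ) = 281.10°
Final bearing θ₂ = (initial bearing from the destination back to the start) + 180° = 248.39°
Δθ = θ₂ − θ₁ = -32.7°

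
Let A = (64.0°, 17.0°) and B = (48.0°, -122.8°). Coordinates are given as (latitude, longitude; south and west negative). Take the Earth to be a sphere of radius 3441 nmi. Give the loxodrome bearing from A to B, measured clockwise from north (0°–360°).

Meridional parts: M(φ₁)=+1.4659, M(φ₂)=+0.9575 → ΔM = -0.5084;  Δλ = -2.4400 rad
tan C = Δλ / ΔM = +4.7989 → C = 258.23°

258.2°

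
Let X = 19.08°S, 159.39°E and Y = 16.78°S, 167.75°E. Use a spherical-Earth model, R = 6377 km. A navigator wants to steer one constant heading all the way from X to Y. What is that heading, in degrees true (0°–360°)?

73.9°

Δψ = ln[tan(π/4+φ₂/2)/tan(π/4+φ₁/2)] = +0.0422
Δλ = +0.1459 rad (taken the short way round)
course = atan2(Δλ, Δψ) = 73.87°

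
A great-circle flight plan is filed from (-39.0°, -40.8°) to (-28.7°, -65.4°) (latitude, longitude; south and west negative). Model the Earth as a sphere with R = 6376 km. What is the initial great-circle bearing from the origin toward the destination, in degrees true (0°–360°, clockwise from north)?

289.4°

θ = atan2( sin Δλ·cos φ₂ ,  cos φ₁ sin φ₂ − sin φ₁ cos φ₂ cos Δλ )
  = atan2(-0.3651, +0.1287) = 289.42°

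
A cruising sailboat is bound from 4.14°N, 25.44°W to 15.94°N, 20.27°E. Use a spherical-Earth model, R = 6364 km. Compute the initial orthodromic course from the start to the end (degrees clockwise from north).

θ = atan2( sin Δλ·cos φ₂ ,  cos φ₁ sin φ₂ − sin φ₁ cos φ₂ cos Δλ )
  = atan2(+0.6883, +0.2254) = 71.86°

71.9°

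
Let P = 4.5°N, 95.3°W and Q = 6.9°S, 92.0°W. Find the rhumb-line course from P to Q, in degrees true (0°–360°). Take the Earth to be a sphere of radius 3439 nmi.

163.9°

Δψ = ln[tan(π/4+φ₂/2)/tan(π/4+φ₁/2)] = -0.1993
Δλ = +0.0576 rad (taken the short way round)
course = atan2(Δλ, Δψ) = 163.88°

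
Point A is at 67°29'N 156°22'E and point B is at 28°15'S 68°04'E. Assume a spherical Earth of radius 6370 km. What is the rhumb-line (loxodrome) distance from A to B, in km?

13140 km

Rhumb course C = atan2(Δλ, Δψ) with Δψ = ln[tan(π/4+φ₂/2)/tan(π/4+φ₁/2)] = -2.1285, Δλ = -1.5411 → C = 215.91°
d = R·|Δφ| / |cos C| = 6370·1.67086 / 0.80997 = 13140 km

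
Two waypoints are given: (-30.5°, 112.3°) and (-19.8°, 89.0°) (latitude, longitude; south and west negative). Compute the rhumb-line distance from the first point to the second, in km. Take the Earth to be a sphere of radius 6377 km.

2628 km

Rhumb course C = atan2(Δλ, Δψ) with Δψ = ln[tan(π/4+φ₂/2)/tan(π/4+φ₁/2)] = +0.2067, Δλ = -0.4067 → C = 296.95°
d = R·|Δφ| / |cos C| = 6377·0.18675 / 0.45319 = 2628 km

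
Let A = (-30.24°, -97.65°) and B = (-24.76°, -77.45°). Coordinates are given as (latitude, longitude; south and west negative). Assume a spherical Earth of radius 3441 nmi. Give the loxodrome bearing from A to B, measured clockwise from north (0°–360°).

73.0°

Meridional parts: M(φ₁)=-0.5541, M(φ₂)=-0.4463 → ΔM = +0.1079;  Δλ = +0.3526 rad
tan C = Δλ / ΔM = +3.2677 → C = 72.98°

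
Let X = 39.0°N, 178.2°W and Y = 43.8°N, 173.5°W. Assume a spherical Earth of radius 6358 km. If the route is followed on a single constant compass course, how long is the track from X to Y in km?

661 km

Δψ = ln[tan(π/4+φ₂/2)/tan(π/4+φ₁/2)] = +0.1118;  Δφ = +0.0838 rad,  Δλ = +0.0820 rad
q = Δφ/Δψ = 0.7496
d = R·√(Δφ² + q²Δλ²) = 6358·0.10392 = 661 km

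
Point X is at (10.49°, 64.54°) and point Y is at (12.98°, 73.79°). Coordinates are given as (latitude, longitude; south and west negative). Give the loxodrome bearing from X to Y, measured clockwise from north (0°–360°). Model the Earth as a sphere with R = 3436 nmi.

74.6°

Meridional parts: M(φ₁)=+0.1841, M(φ₂)=+0.2285 → ΔM = +0.0444;  Δλ = +0.1614 rad
tan C = Δλ / ΔM = +3.6369 → C = 74.63°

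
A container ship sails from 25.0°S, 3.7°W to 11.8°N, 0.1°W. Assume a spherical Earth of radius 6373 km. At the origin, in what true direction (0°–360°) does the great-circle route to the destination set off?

θ = atan2( sin Δλ·cos φ₂ ,  cos φ₁ sin φ₂ − sin φ₁ cos φ₂ cos Δλ )
  = atan2(+0.0615, +0.5982) = 5.87°

5.9°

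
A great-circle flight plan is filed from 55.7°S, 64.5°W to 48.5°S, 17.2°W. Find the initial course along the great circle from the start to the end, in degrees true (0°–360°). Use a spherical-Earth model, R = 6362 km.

N = sin Δλ·cos φ₂ = +0.4870;  D = cos φ₁ sin φ₂ − sin φ₁ cos φ₂ cos Δλ = -0.0508
initial course = atan2(N, D) = 95.96°

96.0°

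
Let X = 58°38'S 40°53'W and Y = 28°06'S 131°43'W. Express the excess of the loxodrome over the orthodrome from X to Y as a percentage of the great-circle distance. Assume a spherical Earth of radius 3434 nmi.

6.0%

Great circle: σ = 1.1642 rad → d_gc = Rσ = 3997.8 nmi
Rhumb: Δφ = +0.5329, Δλ = -1.5853, Δψ = +0.7588, q = Δφ/Δψ = 0.7023 → d_rh = R√(Δφ²+q²Δλ²) = 4238.6 nmi
Excess = (4238.6 − 3997.8) / 3997.8 = 240.8 / 3997.8 = 6.02% ≈ 6.0%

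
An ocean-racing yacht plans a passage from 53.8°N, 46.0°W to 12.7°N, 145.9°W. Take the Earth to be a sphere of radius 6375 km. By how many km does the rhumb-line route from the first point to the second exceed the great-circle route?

Great circle: cos σ = sin φ₁ sin φ₂ + cos φ₁ cos φ₂ cos Δλ,  σ = 1.4924 rad → d_gc = 9513.8 km
Rhumb line: Δψ = -0.8948, q = Δφ/Δψ = 0.8017, d_rh = R√(Δφ²+q²Δλ²) = 10016.1 km
Excess = 10016.1 − 9513.8 = 502.3 ≈ 502 km

502 km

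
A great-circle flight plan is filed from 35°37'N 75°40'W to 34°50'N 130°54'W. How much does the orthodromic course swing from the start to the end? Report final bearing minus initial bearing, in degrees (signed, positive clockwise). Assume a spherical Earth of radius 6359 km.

Initial bearing θ₁ = atan2(sin Δλ cos φ₂, cos φ₁ sin φ₂ − sin φ₁ cos φ₂ cos Δλ) = 285.88°
Final bearing θ₂ = (initial bearing from the destination back to the start) + 180° = 252.29°
Δθ = θ₂ − θ₁ = -33.6°

-33.6°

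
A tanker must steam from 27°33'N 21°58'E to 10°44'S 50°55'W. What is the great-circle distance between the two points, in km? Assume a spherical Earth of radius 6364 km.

8908 km

Haversine: a = sin²(Δφ/2)+cos φ₁ cos φ₂ sin²(Δλ/2) = 0.41488;  σ = 2·atan2(√a,√(1−a))
σ = 80.198° → d = Rσ = 6364·1.39972 = 8908 km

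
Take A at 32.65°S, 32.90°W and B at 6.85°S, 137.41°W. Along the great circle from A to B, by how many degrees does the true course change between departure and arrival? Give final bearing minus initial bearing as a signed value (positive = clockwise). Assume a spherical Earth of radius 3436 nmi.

+48.2°

Initial bearing θ₁ = atan2(sin Δλ cos φ₂, cos φ₁ sin φ₂ − sin φ₁ cos φ₂ cos Δλ) = 256.28°
Final bearing θ₂ = (initial bearing from the destination back to the start) + 180° = 304.53°
Δθ = θ₂ − θ₁ = +48.2°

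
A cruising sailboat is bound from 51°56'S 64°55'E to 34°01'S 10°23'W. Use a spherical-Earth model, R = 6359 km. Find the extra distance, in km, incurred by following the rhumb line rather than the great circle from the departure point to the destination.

Great circle: cos σ = sin φ₁ sin φ₂ + cos φ₁ cos φ₂ cos Δλ,  σ = 0.9641 rad → d_gc = 6130.9 km
Rhumb line: Δψ = +0.4323, q = Δφ/Δψ = 0.7234, d_rh = R√(Δφ²+q²Δλ²) = 6364.3 km
Excess = 6364.3 − 6130.9 = 233.4 ≈ 233 km

233 km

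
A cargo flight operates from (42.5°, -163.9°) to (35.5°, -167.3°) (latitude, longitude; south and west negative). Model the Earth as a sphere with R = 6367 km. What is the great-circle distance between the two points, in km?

cos σ = sin φ₁ sin φ₂ + cos φ₁ cos φ₂ cos Δλ
      = sin(42.50°)sin(35.50°) + cos(42.50°)cos(35.50°)cos(-3.40°) = 0.9915
σ = 7.480° → d = Rσ = 6367·0.13056 = 831 km

831 km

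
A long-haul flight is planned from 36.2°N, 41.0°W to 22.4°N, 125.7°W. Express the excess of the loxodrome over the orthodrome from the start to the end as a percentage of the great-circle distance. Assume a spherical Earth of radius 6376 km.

2.7%

Great circle: σ = 1.2724 rad → d_gc = Rσ = 8112.9 km
Rhumb: Δφ = -0.2409, Δλ = -1.4783, Δψ = -0.2773, q = Δφ/Δψ = 0.8686 → d_rh = R√(Δφ²+q²Δλ²) = 8330.1 km
Excess = (8330.1 − 8112.9) / 8112.9 = 217.2 / 8112.9 = 2.68% ≈ 2.7%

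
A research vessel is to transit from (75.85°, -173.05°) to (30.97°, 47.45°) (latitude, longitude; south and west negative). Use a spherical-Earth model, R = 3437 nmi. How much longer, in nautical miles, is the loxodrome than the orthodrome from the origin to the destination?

882 nmi

Great circle: cos σ = sin φ₁ sin φ₂ + cos φ₁ cos φ₂ cos Δλ,  σ = 1.2243 rad → d_gc = 4207.98 nmi
Rhumb line: Δψ = -1.5176, q = Δφ/Δψ = 0.5161, d_rh = R√(Δφ²+q²Δλ²) = 5089.54 nmi
Excess = 5089.54 − 4207.98 = 881.56 ≈ 882 nmi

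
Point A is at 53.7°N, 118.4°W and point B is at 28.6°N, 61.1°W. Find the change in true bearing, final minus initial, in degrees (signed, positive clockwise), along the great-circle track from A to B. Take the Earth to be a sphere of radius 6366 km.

At departure: θ₁ = atan2(sin Δλ cos φ₂, cos φ₁ sin φ₂ − sin φ₁ cos φ₂ cos Δλ) = 97.62°
At arrival: θ₂ = atan2(sin Δλ cos φ₁, −cos φ₂ sin φ₁ + sin φ₂ cos φ₁ cos Δλ) = 138.06°
Δθ = θ₂ − θ₁ = +40.4°

+40.4°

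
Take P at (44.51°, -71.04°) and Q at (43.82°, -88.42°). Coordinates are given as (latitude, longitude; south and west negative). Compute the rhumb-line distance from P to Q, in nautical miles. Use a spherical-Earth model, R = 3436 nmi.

Δψ = ln[tan(π/4+φ₂/2)/tan(π/4+φ₁/2)] = -0.0168;  Δφ = -0.0120 rad,  Δλ = -0.3033 rad
q = Δφ/Δψ = 0.7173
d = R·√(Δφ² + q²Δλ²) = 3436·0.21792 = 749 nmi

749 nmi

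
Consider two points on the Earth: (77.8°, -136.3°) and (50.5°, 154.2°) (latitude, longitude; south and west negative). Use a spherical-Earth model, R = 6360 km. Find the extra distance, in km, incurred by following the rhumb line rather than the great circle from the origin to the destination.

Great circle: cos σ = sin φ₁ sin φ₂ + cos φ₁ cos φ₂ cos Δλ,  σ = 0.6414 rad → d_gc = 4079.16 km
Rhumb line: Δψ = -1.2118, q = Δφ/Δψ = 0.3932, d_rh = R√(Δφ²+q²Δλ²) = 4287.70 km
Excess = 4287.70 − 4079.16 = 208.54 ≈ 209 km

209 km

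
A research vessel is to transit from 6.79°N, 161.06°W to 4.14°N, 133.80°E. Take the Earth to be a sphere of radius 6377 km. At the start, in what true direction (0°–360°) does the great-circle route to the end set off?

271.4°

N = sin Δλ·cos φ₂ = -0.9050;  D = cos φ₁ sin φ₂ − sin φ₁ cos φ₂ cos Δλ = +0.0221
initial course = atan2(N, D) = 271.40°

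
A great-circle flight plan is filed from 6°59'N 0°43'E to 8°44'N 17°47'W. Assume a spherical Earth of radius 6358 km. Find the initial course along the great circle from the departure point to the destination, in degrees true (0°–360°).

N = sin Δλ·cos φ₂ = -0.3136;  D = cos φ₁ sin φ₂ − sin φ₁ cos φ₂ cos Δλ = +0.0367
initial course = atan2(N, D) = 276.68°

276.7°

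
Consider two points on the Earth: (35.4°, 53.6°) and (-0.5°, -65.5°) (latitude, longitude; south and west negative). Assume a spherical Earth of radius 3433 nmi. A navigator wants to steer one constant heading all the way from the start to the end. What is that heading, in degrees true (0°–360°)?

Δψ = ln[tan(π/4+φ₂/2)/tan(π/4+φ₁/2)] = -0.6701
Δλ = -2.0787 rad (taken the short way round)
course = atan2(Δλ, Δψ) = 252.13°

252.1°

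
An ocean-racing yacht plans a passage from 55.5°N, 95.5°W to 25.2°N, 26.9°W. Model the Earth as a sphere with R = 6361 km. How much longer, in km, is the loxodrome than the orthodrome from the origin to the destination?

Great circle: cos σ = sin φ₁ sin φ₂ + cos φ₁ cos φ₂ cos Δλ,  σ = 1.0029 rad → d_gc = 6379.2 km
Rhumb line: Δψ = -0.7148, q = Δφ/Δψ = 0.7398, d_rh = R√(Δφ²+q²Δλ²) = 6562.3 km
Excess = 6562.3 − 6379.2 = 183.1 ≈ 183 km

183 km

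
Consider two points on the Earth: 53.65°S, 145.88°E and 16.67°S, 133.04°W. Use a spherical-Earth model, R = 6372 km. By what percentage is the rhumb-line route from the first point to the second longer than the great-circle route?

Great circle: σ = 1.2460 rad → d_gc = Rσ = 7939.7 km
Rhumb: Δφ = +0.6454, Δλ = +1.4151, Δψ = +0.8187, q = Δφ/Δψ = 0.7884 → d_rh = R√(Δφ²+q²Δλ²) = 8212.7 km
Excess = (8212.7 − 7939.7) / 7939.7 = 273.0 / 7939.7 = 3.44% ≈ 3.4%

3.4%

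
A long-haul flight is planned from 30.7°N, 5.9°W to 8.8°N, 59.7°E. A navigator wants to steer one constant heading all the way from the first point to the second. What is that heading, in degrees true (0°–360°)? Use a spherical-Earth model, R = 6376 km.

109.7°

Meridional parts: M(φ₁)=+0.5635, M(φ₂)=+0.1542 → ΔM = -0.4093;  Δλ = +1.1449 rad
tan C = Δλ / ΔM = -2.7975 → C = 109.67°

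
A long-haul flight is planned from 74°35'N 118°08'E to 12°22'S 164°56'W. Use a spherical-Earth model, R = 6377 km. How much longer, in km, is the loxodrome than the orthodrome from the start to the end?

351 km

Great circle: cos σ = sin φ₁ sin φ₂ + cos φ₁ cos φ₂ cos Δλ,  σ = 1.7191 rad → d_gc = 10962.7 km
Rhumb line: Δψ = -2.2174, q = Δφ/Δψ = 0.6844, d_rh = R√(Δφ²+q²Δλ²) = 11313.5 km
Excess = 11313.5 − 10962.7 = 350.8 ≈ 351 km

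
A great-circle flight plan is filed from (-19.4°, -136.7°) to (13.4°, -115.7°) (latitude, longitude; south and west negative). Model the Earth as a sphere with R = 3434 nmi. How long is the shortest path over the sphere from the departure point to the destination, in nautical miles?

cos σ = sin φ₁ sin φ₂ + cos φ₁ cos φ₂ cos Δλ
      = sin(-19.40°)sin(13.40°) + cos(-19.40°)cos(13.40°)cos(21.00°) = 0.7796
σ = 38.774° → d = Rσ = 3434·0.67673 = 2324 nmi

2324 nmi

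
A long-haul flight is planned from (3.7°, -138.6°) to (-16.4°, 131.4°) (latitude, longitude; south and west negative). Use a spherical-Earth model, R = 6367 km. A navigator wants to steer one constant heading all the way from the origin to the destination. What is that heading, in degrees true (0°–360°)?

257.3°

Δψ = ln[tan(π/4+φ₂/2)/tan(π/4+φ₁/2)] = -0.3548
Δλ = -1.5708 rad (taken the short way round)
course = atan2(Δλ, Δψ) = 257.27°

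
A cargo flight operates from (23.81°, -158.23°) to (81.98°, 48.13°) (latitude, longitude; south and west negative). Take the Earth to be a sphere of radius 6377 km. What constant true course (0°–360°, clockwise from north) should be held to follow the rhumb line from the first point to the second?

Δψ = ln[tan(π/4+φ₂/2)/tan(π/4+φ₁/2)] = +2.2297
Δλ = -2.6815 rad (taken the short way round)
course = atan2(Δλ, Δψ) = 309.74°

309.7°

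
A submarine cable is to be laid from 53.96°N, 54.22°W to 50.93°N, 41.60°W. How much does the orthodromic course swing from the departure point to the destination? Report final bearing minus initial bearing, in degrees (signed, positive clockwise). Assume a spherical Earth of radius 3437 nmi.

Initial bearing θ₁ = atan2(sin Δλ cos φ₂, cos φ₁ sin φ₂ − sin φ₁ cos φ₂ cos Δλ) = 106.41°
Final bearing θ₂ = (initial bearing from the destination back to the start) + 180° = 116.43°
Δθ = θ₂ − θ₁ = +10.0°

+10.0°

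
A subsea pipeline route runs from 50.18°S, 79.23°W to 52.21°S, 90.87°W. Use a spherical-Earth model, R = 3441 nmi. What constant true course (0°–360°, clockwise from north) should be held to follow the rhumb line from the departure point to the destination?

Meridional parts: M(φ₁)=-1.0156, M(φ₂)=-1.0721 → ΔM = -0.0565;  Δλ = -0.2032 rad
tan C = Δλ / ΔM = +3.5926 → C = 254.45°

254.4°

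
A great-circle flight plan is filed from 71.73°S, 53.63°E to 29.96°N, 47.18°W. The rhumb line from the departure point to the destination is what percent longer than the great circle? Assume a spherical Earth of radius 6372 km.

Great circle: σ = 2.1237 rad → d_gc = Rσ = 13532.2 km
Rhumb: Δφ = +1.7748, Δλ = -1.7595, Δψ = +2.3761, q = Δφ/Δψ = 0.7470 → d_rh = R√(Δφ²+q²Δλ²) = 14072.2 km
Excess = (14072.2 − 13532.2) / 13532.2 = 540.0 / 13532.2 = 3.99% ≈ 4.0%

4.0%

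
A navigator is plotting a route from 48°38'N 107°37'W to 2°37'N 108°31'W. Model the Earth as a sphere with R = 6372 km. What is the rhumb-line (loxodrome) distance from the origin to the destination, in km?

Δψ = ln[tan(π/4+φ₂/2)/tan(π/4+φ₁/2)] = -0.9284;  Δφ = -0.8031 rad,  Δλ = -0.0157 rad
q = Δφ/Δψ = 0.8651
d = R·√(Δφ² + q²Δλ²) = 6372·0.80326 = 5118 km

5118 km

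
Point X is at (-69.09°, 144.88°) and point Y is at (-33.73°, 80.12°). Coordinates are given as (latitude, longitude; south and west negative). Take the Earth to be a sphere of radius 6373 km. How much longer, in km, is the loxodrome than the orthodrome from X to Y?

197 km

Great circle: cos σ = sin φ₁ sin φ₂ + cos φ₁ cos φ₂ cos Δλ,  σ = 0.8694 rad → d_gc = 5540.7 km
Rhumb line: Δψ = +1.0640, q = Δφ/Δψ = 0.5800, d_rh = R√(Δφ²+q²Δλ²) = 5738.1 km
Excess = 5738.1 − 5540.7 = 197.4 ≈ 197 km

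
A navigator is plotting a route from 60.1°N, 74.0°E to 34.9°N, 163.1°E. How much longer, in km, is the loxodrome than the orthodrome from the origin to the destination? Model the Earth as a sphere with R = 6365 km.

Great circle: cos σ = sin φ₁ sin φ₂ + cos φ₁ cos φ₂ cos Δλ,  σ = 1.0444 rad → d_gc = 6647.7 km
Rhumb line: Δψ = -0.6697, q = Δφ/Δψ = 0.6567, d_rh = R√(Δφ²+q²Δλ²) = 7077.3 km
Excess = 7077.3 − 6647.7 = 429.6 ≈ 430 km

430 km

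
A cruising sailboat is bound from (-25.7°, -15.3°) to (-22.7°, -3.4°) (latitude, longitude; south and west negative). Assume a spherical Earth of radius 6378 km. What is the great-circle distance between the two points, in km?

1253 km

cos σ = sin φ₁ sin φ₂ + cos φ₁ cos φ₂ cos Δλ
      = sin(-25.70°)sin(-22.70°) + cos(-25.70°)cos(-22.70°)cos(11.90°) = 0.9808
σ = 11.256° → d = Rσ = 6378·0.19646 = 1253 km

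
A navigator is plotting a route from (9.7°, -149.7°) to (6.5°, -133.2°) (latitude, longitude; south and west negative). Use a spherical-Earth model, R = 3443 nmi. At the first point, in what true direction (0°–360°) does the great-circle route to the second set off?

N = sin Δλ·cos φ₂ = +0.2822;  D = cos φ₁ sin φ₂ − sin φ₁ cos φ₂ cos Δλ = -0.0489
initial course = atan2(N, D) = 99.84°

99.8°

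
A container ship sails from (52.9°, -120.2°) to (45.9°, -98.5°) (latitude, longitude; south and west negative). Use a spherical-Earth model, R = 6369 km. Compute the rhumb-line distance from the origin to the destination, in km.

Δψ = ln[tan(π/4+φ₂/2)/tan(π/4+φ₁/2)] = -0.1882;  Δφ = -0.1222 rad,  Δλ = +0.3787 rad
q = Δφ/Δψ = 0.6493
d = R·√(Δφ² + q²Δλ²) = 6369·0.27458 = 1749 km

1749 km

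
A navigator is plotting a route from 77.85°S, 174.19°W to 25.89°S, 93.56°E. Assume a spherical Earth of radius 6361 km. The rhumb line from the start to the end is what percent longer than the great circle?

7.7%

Great circle: σ = 1.1380 rad → d_gc = Rσ = 7238.7 km
Rhumb: Δφ = +0.9069, Δλ = -1.6101, Δψ = +1.7722, q = Δφ/Δψ = 0.5117 → d_rh = R√(Δφ²+q²Δλ²) = 7793.8 km
Excess = (7793.8 − 7238.7) / 7238.7 = 555.1 / 7238.7 = 7.67% ≈ 7.7%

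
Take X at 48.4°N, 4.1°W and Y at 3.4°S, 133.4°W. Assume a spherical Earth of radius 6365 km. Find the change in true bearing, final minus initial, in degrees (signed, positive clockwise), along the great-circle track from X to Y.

Initial bearing θ₁ = atan2(sin Δλ cos φ₂, cos φ₁ sin φ₂ − sin φ₁ cos φ₂ cos Δλ) = 299.30°
Final bearing θ₂ = (initial bearing from the destination back to the start) + 180° = 215.45°
Δθ = θ₂ − θ₁ = -83.8°

-83.8°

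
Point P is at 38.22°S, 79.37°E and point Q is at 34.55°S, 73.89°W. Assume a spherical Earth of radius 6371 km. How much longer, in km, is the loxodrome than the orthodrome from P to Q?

Great circle: cos σ = sin φ₁ sin φ₂ + cos φ₁ cos φ₂ cos Δλ,  σ = 1.7998 rad → d_gc = 11466.5 km
Rhumb line: Δψ = +0.0796, q = Δφ/Δψ = 0.8048, d_rh = R√(Δφ²+q²Δλ²) = 13720.6 km
Excess = 13720.6 − 11466.5 = 2254.1 ≈ 2254 km

2254 km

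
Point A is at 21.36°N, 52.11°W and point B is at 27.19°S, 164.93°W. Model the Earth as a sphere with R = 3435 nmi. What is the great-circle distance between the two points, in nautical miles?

Haversine: a = sin²(Δφ/2)+cos φ₁ cos φ₂ sin²(Δλ/2) = 0.74386;  σ = 2·atan2(√a,√(1−a))
σ = 119.190° → d = Rσ = 3435·2.08027 = 7146 nmi

7146 nmi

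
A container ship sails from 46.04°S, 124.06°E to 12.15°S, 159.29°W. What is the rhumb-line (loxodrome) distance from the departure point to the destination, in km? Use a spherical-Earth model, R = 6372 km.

8188 km

Δψ = ln[tan(π/4+φ₂/2)/tan(π/4+φ₁/2)] = +0.6936;  Δφ = +0.5915 rad,  Δλ = +1.3378 rad
q = Δφ/Δψ = 0.8528
d = R·√(Δφ² + q²Δλ²) = 6372·1.28505 = 8188 km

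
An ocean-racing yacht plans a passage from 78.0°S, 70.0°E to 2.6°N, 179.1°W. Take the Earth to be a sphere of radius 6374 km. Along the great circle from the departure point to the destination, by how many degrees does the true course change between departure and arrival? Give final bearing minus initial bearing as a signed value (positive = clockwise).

Initial bearing θ₁ = atan2(sin Δλ cos φ₂, cos φ₁ sin φ₂ − sin φ₁ cos φ₂ cos Δλ) = 109.97°
Final bearing θ₂ = (initial bearing from the destination back to the start) + 180° = 11.28°
Δθ = θ₂ − θ₁ = -98.7°

-98.7°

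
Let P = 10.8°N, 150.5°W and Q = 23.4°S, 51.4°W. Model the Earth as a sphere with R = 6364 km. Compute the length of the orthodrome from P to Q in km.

Haversine: a = sin²(Δφ/2)+cos φ₁ cos φ₂ sin²(Δλ/2) = 0.60850;  σ = 2·atan2(√a,√(1−a))
σ = 102.533° → d = Rσ = 6364·1.78953 = 11389 km

11389 km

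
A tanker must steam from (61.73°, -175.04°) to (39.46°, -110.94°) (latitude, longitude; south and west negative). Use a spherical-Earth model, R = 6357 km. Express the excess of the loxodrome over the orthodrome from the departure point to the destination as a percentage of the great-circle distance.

Great circle: σ = 0.7678 rad → d_gc = Rσ = 4880.7 km
Rhumb: Δφ = -0.3887, Δλ = +1.1188, Δψ = -0.6283, q = Δφ/Δψ = 0.6186 → d_rh = R√(Δφ²+q²Δλ²) = 5045.8 km
Excess = (5045.8 − 4880.7) / 4880.7 = 165.1 / 4880.7 = 3.38% ≈ 3.4%

3.4%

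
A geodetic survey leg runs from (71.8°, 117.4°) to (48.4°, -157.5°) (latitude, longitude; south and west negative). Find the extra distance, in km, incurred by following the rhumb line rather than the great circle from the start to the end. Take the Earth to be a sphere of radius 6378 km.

Great circle: cos σ = sin φ₁ sin φ₂ + cos φ₁ cos φ₂ cos Δλ,  σ = 0.7553 rad → d_gc = 4817.0 km
Rhumb line: Δψ = -0.8636, q = Δφ/Δψ = 0.4729, d_rh = R√(Δφ²+q²Δλ²) = 5182.4 km
Excess = 5182.4 − 4817.0 = 365.4 ≈ 365 km

365 km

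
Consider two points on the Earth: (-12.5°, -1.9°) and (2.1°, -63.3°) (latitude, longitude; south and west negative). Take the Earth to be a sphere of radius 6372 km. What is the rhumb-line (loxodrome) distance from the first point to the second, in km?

Rhumb course C = atan2(Δλ, Δψ) with Δψ = ln[tan(π/4+φ₂/2)/tan(π/4+φ₁/2)] = +0.2566, Δλ = -1.0716 → C = 283.46°
d = R·|Δφ| / |cos C| = 6372·0.25482 / 0.23285 = 6973 km

6973 km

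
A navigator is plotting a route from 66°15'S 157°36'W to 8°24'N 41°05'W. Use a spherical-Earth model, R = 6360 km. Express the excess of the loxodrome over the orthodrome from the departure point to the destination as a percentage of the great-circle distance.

7.4%

Great circle: σ = 1.8877 rad → d_gc = Rσ = 12005.5 km
Rhumb: Δφ = +1.3029, Δλ = +2.0336, Δψ = +1.7065, q = Δφ/Δψ = 0.7635 → d_rh = R√(Δφ²+q²Δλ²) = 12891.0 km
Excess = (12891.0 − 12005.5) / 12005.5 = 885.5 / 12005.5 = 7.38% ≈ 7.4%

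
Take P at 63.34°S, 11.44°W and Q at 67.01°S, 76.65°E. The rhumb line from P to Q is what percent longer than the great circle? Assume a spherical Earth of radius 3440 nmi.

9.0%

Great circle: σ = 0.5943 rad → d_gc = Rσ = 2044.4 nmi
Rhumb: Δφ = -0.0641, Δλ = +1.5375, Δψ = -0.1528, q = Δφ/Δψ = 0.4191 → d_rh = R√(Δφ²+q²Δλ²) = 2227.5 nmi
Excess = (2227.5 − 2044.4) / 2044.4 = 183.1 / 2044.4 = 8.96% ≈ 9.0%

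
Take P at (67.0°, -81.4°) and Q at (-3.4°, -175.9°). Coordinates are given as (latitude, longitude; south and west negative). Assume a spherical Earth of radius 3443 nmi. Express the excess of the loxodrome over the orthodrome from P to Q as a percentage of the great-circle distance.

Great circle: σ = 1.6561 rad → d_gc = Rσ = 5701.9 nmi
Rhumb: Δφ = -1.2287, Δλ = -1.6493, Δψ = -1.6517, q = Δφ/Δψ = 0.7439 → d_rh = R√(Δφ²+q²Δλ²) = 5978.5 nmi
Excess = (5978.5 − 5701.9) / 5701.9 = 276.6 / 5701.9 = 4.851% ≈ 4.9%

4.9%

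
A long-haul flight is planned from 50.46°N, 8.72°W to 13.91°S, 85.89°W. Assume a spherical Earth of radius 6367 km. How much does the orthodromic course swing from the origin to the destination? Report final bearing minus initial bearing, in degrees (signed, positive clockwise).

-32.9°

At departure: θ₁ = atan2(sin Δλ cos φ₂, cos φ₁ sin φ₂ − sin φ₁ cos φ₂ cos Δλ) = 251.36°
At arrival: θ₂ = atan2(sin Δλ cos φ₁, −cos φ₂ sin φ₁ + sin φ₂ cos φ₁ cos Δλ) = 218.42°
Δθ = θ₂ − θ₁ = -32.9°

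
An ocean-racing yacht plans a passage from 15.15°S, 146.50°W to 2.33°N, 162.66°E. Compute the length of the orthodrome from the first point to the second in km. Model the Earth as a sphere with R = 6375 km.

Haversine: a = sin²(Δφ/2)+cos φ₁ cos φ₂ sin²(Δλ/2) = 0.20079;  σ = 2·atan2(√a,√(1−a))
σ = 53.244° → d = Rσ = 6375·0.92928 = 5924 km

5924 km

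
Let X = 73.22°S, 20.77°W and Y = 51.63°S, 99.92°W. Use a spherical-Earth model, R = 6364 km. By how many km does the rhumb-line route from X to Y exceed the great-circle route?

286 km

Great circle: cos σ = sin φ₁ sin φ₂ + cos φ₁ cos φ₂ cos Δλ,  σ = 0.6691 rad → d_gc = 4258.3 km
Rhumb line: Δψ = +0.8583, q = Δφ/Δψ = 0.4390, d_rh = R√(Δφ²+q²Δλ²) = 4544.0 km
Excess = 4544.0 − 4258.3 = 285.7 ≈ 286 km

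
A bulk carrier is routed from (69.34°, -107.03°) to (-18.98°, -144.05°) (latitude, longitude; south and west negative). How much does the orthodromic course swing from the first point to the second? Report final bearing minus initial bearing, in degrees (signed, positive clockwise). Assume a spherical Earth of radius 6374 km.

Initial bearing θ₁ = atan2(sin Δλ cos φ₂, cos φ₁ sin φ₂ − sin φ₁ cos φ₂ cos Δλ) = 214.73°
Final bearing θ₂ = (initial bearing from the destination back to the start) + 180° = 192.27°
Δθ = θ₂ − θ₁ = -22.5°

-22.5°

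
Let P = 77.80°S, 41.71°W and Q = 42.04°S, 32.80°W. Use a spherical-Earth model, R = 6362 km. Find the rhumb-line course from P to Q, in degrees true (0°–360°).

Δψ = ln[tan(π/4+φ₂/2)/tan(π/4+φ₁/2)] = +1.4260
Δλ = +0.1555 rad (taken the short way round)
course = atan2(Δλ, Δψ) = 6.22°

6.2°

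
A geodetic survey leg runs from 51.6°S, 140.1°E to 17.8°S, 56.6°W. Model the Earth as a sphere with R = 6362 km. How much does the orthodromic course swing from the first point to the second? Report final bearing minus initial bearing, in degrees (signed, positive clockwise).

-152.3°

Initial bearing θ₁ = atan2(sin Δλ cos φ₂, cos φ₁ sin φ₂ − sin φ₁ cos φ₂ cos Δλ) = 163.17°
Final bearing θ₂ = (initial bearing from the destination back to the start) + 180° = 10.89°
Δθ = θ₂ − θ₁ = -152.3°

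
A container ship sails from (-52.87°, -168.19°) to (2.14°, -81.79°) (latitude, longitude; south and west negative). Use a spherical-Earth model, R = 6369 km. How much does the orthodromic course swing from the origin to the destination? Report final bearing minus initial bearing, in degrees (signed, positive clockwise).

-48.8°

Initial bearing θ₁ = atan2(sin Δλ cos φ₂, cos φ₁ sin φ₂ − sin φ₁ cos φ₂ cos Δλ) = 85.84°
Final bearing θ₂ = (initial bearing from the destination back to the start) + 180° = 37.05°
Δθ = θ₂ − θ₁ = -48.8°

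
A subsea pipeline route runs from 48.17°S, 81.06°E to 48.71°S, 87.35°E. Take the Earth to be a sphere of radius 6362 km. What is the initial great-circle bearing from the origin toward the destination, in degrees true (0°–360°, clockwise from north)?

99.7°

θ = atan2( sin Δλ·cos φ₂ ,  cos φ₁ sin φ₂ − sin φ₁ cos φ₂ cos Δλ )
  = atan2(+0.0723, -0.0124) = 99.72°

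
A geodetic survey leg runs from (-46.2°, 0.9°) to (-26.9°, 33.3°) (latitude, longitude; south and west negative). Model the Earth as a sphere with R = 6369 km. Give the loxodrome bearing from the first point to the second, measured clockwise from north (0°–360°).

53.2°

Meridional parts: M(φ₁)=-0.9113, M(φ₂)=-0.4878 → ΔM = +0.4236;  Δλ = +0.5655 rad
tan C = Δλ / ΔM = +1.3351 → C = 53.17°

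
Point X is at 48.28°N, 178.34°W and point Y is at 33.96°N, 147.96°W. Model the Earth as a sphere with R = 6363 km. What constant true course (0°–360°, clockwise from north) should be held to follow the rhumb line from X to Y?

122.2°

Meridional parts: M(φ₁)=+0.9648, M(φ₂)=+0.6308 → ΔM = -0.3340;  Δλ = +0.5302 rad
tan C = Δλ / ΔM = -1.5876 → C = 122.21°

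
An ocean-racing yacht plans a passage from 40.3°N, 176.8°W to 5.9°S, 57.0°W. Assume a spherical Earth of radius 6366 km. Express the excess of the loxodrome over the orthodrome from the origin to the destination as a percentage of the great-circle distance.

Great circle: σ = 2.0303 rad → d_gc = Rσ = 12924.9 km
Rhumb: Δφ = -0.8063, Δλ = +2.0909, Δψ = -0.8729, q = Δφ/Δψ = 0.9237 → d_rh = R√(Δφ²+q²Δλ²) = 13324.0 km
Excess = (13324.0 − 12924.9) / 12924.9 = 399.1 / 12924.9 = 3.09% ≈ 3.1%

3.1%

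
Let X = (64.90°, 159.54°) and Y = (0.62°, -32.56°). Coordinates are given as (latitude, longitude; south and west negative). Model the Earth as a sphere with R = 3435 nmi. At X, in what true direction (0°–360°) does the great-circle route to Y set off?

13.3°

θ = atan2( sin Δλ·cos φ₂ ,  cos φ₁ sin φ₂ − sin φ₁ cos φ₂ cos Δλ )
  = atan2(+0.2096, +0.8900) = 13.25°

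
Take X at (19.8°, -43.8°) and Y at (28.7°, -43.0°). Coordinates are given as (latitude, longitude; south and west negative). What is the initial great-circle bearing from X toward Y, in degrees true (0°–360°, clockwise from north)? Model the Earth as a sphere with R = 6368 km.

4.5°

N = sin Δλ·cos φ₂ = +0.0122;  D = cos φ₁ sin φ₂ − sin φ₁ cos φ₂ cos Δλ = +0.1547
initial course = atan2(N, D) = 4.53°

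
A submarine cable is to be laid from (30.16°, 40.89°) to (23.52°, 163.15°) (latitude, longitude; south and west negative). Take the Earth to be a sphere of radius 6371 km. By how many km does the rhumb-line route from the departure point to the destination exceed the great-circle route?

704 km

Great circle: cos σ = sin φ₁ sin φ₂ + cos φ₁ cos φ₂ cos Δλ,  σ = 1.7953 rad → d_gc = 11438.1 km
Rhumb line: Δψ = -0.1300, q = Δφ/Δψ = 0.8915, d_rh = R√(Δφ²+q²Δλ²) = 12142.3 km
Excess = 12142.3 − 11438.1 = 704.2 ≈ 704 km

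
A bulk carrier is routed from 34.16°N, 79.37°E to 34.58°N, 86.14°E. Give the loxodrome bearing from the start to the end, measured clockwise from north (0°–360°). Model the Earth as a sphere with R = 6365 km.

85.7°

Δψ = ln[tan(π/4+φ₂/2)/tan(π/4+φ₁/2)] = +0.0089
Δλ = +0.1182 rad (taken the short way round)
course = atan2(Δλ, Δψ) = 85.70°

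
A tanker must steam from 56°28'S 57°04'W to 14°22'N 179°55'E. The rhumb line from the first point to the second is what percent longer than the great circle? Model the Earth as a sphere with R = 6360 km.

5.4%

Great circle: σ = 2.0926 rad → d_gc = Rσ = 13308.8 km
Rhumb: Δφ = +1.2363, Δλ = -2.1470, Δψ = +1.4531, q = Δφ/Δψ = 0.8508 → d_rh = R√(Δφ²+q²Δλ²) = 14028.1 km
Excess = (14028.1 − 13308.8) / 13308.8 = 719.3 / 13308.8 = 5.40% ≈ 5.4%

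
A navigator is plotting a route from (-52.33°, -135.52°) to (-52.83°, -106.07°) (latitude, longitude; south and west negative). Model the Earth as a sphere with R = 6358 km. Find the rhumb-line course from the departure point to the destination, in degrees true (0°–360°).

Δψ = ln[tan(π/4+φ₂/2)/tan(π/4+φ₁/2)] = -0.0144
Δλ = +0.5140 rad (taken the short way round)
course = atan2(Δλ, Δψ) = 91.60°

91.6°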